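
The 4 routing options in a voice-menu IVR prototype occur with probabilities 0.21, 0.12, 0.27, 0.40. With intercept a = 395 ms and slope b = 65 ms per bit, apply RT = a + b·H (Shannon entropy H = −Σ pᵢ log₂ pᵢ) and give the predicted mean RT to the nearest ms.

Entropy contributions −pᵢ log₂ pᵢ: 0.4728, 0.3671, 0.5100, 0.5288; sum H = 1.8787 bits.
RT = a + bH = 395 + 65·1.8787 = 517.11 ms.

517 ms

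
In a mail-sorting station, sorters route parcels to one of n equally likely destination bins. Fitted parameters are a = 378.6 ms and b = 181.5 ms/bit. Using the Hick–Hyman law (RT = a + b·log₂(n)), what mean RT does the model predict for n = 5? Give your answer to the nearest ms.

800 ms

log₂(5) = 2.3219 bits, so RT = 378.6 + 181.5 × 2.3219 ≈ 800.030 ms.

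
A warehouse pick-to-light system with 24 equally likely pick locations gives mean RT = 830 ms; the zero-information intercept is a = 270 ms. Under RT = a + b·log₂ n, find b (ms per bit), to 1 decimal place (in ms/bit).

b = (830 − 270) / log₂(24) = 560 / 4.5850 = 122.138 ms/bit.

122.1 ms/bit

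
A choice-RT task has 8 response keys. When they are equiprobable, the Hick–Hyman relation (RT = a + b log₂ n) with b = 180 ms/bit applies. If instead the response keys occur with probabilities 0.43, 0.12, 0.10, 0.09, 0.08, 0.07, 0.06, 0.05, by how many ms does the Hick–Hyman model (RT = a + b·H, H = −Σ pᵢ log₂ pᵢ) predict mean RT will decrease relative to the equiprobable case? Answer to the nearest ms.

80 ms

The RT saving is b·ΔH. Equiprobable H₀ = log₂(8) = 3.0000 bits; with the given probabilities H = 2.5552 bits.
b·(H₀ − H) = 180 × (3.0000 − 2.5552) = 80.07 ms.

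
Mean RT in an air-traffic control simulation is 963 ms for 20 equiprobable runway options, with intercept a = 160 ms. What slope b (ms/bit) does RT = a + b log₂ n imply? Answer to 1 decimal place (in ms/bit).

185.8 ms/bit

20 alternatives carry log₂ 20 = 4.3219 bits; the choice cost is 963 − 160 = 803 ms, so b = 803/4.3219 = 185.797 ms/bit.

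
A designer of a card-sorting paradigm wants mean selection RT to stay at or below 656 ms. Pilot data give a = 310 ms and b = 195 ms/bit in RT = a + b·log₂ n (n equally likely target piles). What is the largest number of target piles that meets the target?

195·log₂ n ≤ 656 − 310 = 346, giving log₂ n ≤ 1.7744 and n ≤ 3.421. The largest whole number is 3.

3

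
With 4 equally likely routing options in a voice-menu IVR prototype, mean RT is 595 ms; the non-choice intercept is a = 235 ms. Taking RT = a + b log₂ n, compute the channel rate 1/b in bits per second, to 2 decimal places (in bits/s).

b = (595 − 235)/log₂ 4 = 360/2 = 180.000 ms per bit = 0.18000 s/bit; the reciprocal is 5.556 bits/s.

5.56 bits/s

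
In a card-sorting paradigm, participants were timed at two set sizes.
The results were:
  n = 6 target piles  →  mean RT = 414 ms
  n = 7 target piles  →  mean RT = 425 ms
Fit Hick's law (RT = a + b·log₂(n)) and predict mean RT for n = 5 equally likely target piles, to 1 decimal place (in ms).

Solve the two-equation system in a and b:
  b = (425 − 414) / (log₂ 7 − log₂ 6) = 11 / (2.8074 − 2.5850) = 49.462 ms/bit
  a = 414 − 49.462 × 2.5850 = 286.142 ms
Then RT(5) = 286.142 + 49.462 × log₂ 5 = 286.142 + 49.462 × 2.3219 ≈ 400.990 ms.

401.0 ms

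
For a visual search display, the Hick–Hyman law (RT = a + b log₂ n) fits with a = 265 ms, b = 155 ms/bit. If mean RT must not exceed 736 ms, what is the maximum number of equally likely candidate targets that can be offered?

8

Set 265 + 155·log₂ n ≤ 736 → log₂ n ≤ (736 − 265)/155 = 3.0387.
So n ≤ 2^3.0387 = 8.218; the largest integer n is 8.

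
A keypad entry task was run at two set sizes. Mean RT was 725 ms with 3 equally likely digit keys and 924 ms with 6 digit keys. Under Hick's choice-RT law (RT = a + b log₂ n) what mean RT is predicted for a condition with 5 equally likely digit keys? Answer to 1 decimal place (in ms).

With log₂ n on the abscissa the relation is linear; from the two conditions:
  b = (924 − 725) / (log₂ 6 − log₂ 3) = 199 / (2.5850 − 1.5850) = 199.000 ms/bit
  a = 725 − 199.000 × 1.5850 = 409.592 ms
Then RT(5) = 409.592 + 199.000 × log₂ 5 = 409.592 + 199.000 × 2.3219 ≈ 871.656 ms.

871.7 ms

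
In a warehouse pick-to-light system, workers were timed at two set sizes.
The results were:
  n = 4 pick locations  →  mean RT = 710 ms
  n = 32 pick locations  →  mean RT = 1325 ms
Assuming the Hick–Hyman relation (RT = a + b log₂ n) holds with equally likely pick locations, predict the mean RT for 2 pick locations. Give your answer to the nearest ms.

Fit slope and intercept:
  b = (1325 − 710) / (log₂ 32 − log₂ 4) = 615 / (5 − 2) = 205 ms/bit
  a = 710 − 205 × 2 = 300 ms
Then RT(2) = 300 + 205 × log₂ 2 = 300 + 205 × 1 ≈ 505.000 ms.

505 ms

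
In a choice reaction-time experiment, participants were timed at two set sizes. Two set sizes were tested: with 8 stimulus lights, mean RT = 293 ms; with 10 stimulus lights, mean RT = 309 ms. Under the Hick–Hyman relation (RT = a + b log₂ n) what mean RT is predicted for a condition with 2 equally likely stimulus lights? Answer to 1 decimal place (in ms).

193.6 ms

With log₂ n on the abscissa the relation is linear; from the two conditions:
  b = (309 − 293) / (log₂ 10 − log₂ 8) = 16 / (3.3219 − 3) = 49.701 ms/bit
  a = 293 − 49.701 × 3 = 143.898 ms
Then RT(2) = 143.898 + 49.701 × log₂ 2 = 143.898 + 49.701 × 1 ≈ 193.599 ms.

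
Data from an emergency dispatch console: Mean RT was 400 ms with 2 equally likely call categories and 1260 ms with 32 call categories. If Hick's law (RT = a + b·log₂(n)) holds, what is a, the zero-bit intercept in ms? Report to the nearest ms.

185 ms

The slope on a log₂ axis is (1260 − 400) / (5 − 1) = 215 ms/bit.
a = RT₁ − b·log₂ n₁ = 400 − 215 × 1 = 185.000 ms.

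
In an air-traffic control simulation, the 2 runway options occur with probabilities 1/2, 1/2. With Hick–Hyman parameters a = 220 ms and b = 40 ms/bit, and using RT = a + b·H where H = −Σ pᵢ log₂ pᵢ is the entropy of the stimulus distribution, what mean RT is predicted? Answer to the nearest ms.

Each term −pᵢ log₂ pᵢ: 0.5·1 + 0.5·1; summed, H = 1.000 bits.
Mean RT = a + bH = 220 + 40·1.000 = 260.00 ms.

260 ms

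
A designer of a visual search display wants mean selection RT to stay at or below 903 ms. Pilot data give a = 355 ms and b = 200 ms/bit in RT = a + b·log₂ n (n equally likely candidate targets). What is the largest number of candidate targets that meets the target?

Information budget: (903 − 355)/200 = 2.7400 bits, so n ≤ 2^2.7400 = 6.681 → at most 6.

6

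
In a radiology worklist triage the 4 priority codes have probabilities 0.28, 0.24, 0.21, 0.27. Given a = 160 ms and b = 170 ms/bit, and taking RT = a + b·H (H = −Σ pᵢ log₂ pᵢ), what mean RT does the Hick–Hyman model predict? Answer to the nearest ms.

Entropy contributions −pᵢ log₂ pᵢ: 0.5142, 0.4941, 0.4728, 0.5100; sum H = 1.9912 bits.
RT = a + bH = 160 + 170·1.9912 = 498.50 ms.

499 ms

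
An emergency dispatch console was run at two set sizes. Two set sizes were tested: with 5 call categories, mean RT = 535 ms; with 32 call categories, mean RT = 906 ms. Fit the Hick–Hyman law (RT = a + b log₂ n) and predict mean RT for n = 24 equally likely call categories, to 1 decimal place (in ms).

848.5 ms

Solve the two-equation system in a and b:
  b = (906 − 535) / (log₂ 32 − log₂ 5) = 371 / (5 − 2.3219) = 138.533 ms/bit
  a = 535 − 138.533 × 2.3219 = 213.337 ms
Then RT(24) = 213.337 + 138.533 × log₂ 24 = 213.337 + 138.533 × 4.5850 ≈ 848.504 ms.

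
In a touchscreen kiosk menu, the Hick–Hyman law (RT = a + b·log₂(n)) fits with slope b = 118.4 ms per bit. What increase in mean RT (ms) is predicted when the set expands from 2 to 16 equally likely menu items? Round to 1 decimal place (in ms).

The intercept a cancels: ΔRT = b·(log₂ n₂ − log₂ n₁) = b·log₂(n₂/n₁).
log₂(16) − log₂(2) = log₂(16/2) = log₂(8) = 3.
ΔRT = 118.4 × 3.0000 = 355.200 ms.

355.2 ms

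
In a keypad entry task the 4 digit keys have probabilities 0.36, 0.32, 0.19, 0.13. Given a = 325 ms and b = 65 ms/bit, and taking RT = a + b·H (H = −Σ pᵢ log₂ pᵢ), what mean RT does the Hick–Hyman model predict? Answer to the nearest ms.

448 ms

Entropy contributions −pᵢ log₂ pᵢ: 0.5306, 0.5260, 0.4552, 0.3826; sum H = 1.8945 bits.
RT = a + bH = 325 + 65·1.8945 = 448.14 ms.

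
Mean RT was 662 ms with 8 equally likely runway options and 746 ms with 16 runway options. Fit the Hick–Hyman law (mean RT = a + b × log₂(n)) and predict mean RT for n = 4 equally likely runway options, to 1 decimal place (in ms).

Solve the two-equation system in a and b:
  b = (746 − 662) / (log₂ 16 − log₂ 8) = 84 / (4 − 3) = 84.000 ms/bit
  a = 662 − 84.000 × 3 = 410.000 ms
Then RT(4) = 410.000 + 84.000 × log₂ 4 = 410.000 + 84.000 × 2 ≈ 578.000 ms.

578.0 ms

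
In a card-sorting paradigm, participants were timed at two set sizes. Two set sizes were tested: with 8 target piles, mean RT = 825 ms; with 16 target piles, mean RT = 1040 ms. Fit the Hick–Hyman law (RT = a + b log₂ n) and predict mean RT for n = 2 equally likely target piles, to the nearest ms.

Solve the two-equation system in a and b:
  b = (1040 − 825) / (log₂ 16 − log₂ 8) = 215 / (4 − 3) = 215 ms/bit
  a = 825 − 215 × 3 = 180 ms
Then RT(2) = 180 + 215 × log₂ 2 = 180 + 215 × 1 ≈ 395.000 ms.

395 ms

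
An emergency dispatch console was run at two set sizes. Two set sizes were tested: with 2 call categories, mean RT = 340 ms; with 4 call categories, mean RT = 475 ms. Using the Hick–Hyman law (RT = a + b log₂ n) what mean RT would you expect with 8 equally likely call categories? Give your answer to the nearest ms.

RT is linear in log₂ n, so two points fix the line:
  b = (475 − 340) / (log₂ 4 − log₂ 2) = 135 / (2 − 1) = 135 ms/bit
  a = 340 − 135 × 1 = 205 ms
Then RT(8) = 205 + 135 × log₂ 8 = 205 + 135 × 3 ≈ 610.000 ms.

610 ms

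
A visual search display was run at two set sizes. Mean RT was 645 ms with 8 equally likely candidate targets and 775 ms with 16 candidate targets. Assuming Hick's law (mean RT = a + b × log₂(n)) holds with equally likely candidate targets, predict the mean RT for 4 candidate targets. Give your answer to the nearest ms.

With log₂ n on the abscissa the relation is linear; from the two conditions:
  b = (775 − 645) / (log₂ 16 − log₂ 8) = 130 / (4 − 3) = 130 ms/bit
  a = 645 − 130 × 3 = 255 ms
Then RT(4) = 255 + 130 × log₂ 4 = 255 + 130 × 2 ≈ 515.000 ms.

515 ms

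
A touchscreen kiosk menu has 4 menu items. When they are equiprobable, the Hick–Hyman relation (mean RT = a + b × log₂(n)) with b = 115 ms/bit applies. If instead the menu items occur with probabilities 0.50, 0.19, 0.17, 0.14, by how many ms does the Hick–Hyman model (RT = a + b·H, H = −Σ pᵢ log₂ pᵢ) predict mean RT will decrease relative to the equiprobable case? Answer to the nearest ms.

25 ms

The RT saving is b·ΔH. Equiprobable H₀ = log₂(4) = 2.0000 bits; with the given probabilities H = 1.7869 bits.
b·(H₀ − H) = 115 × (2.0000 − 1.7869) = 24.50 ms.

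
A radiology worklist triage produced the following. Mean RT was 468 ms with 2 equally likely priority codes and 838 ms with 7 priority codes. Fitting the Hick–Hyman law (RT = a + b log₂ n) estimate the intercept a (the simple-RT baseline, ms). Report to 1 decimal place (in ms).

b = (RT₂ − RT₁)/(log₂ n₂ − log₂ n₁) = (838 − 468)/(2.8074 − 1) = 204.719 ms/bit.
a = RT₁ − b·log₂ n₁ = 468 − 204.719 × 1 = 263.281 ms.

263.3 ms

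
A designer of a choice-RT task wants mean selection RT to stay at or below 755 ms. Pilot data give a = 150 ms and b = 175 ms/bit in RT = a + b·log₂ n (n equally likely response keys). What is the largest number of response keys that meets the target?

Set 150 + 175·log₂ n ≤ 755 → log₂ n ≤ (755 − 150)/175 = 3.4571.
So n ≤ 2^3.4571 = 10.983; the largest integer n is 10.

10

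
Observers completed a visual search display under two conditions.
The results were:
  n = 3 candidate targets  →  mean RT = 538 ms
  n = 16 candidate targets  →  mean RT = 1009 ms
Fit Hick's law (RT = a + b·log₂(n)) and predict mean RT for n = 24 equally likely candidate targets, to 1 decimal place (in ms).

With log₂ n on the abscissa the relation is linear; from the two conditions:
  b = (1009 − 538) / (log₂ 16 − log₂ 3) = 471 / (4 − 1.5850) = 195.028 ms/bit
  a = 538 − 195.028 × 1.5850 = 228.888 ms
Then RT(24) = 228.888 + 195.028 × log₂ 24 = 228.888 + 195.028 × 4.5850 ≈ 1123.084 ms.

1123.1 ms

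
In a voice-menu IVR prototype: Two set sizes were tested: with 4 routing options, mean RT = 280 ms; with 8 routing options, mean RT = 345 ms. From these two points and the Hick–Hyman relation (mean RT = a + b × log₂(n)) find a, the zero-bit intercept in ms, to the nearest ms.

150 ms

Slope: b = (345 − 280) / (log₂ 8 − log₂ 4) = 65/1.0000 = 65 ms/bit.
a = RT₁ − b·log₂ n₁ = 280 − 65 × 2 = 150.000 ms.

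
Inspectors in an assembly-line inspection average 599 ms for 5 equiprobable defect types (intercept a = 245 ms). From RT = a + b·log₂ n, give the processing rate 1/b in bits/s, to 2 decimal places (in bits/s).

Choice component = 599 − 245 = 354 ms over log₂(5) = 2.3219 bits.
b = 354 / 2.3219 = 152.460 ms/bit, so 1/b = 6.559 bits/s.

6.56 bits/s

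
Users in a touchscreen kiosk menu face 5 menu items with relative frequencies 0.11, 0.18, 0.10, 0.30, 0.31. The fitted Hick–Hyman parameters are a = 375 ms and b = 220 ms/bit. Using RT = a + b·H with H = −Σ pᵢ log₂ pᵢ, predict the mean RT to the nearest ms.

Entropy contributions −pᵢ log₂ pᵢ: 0.3503, 0.4453, 0.3322, 0.5211, 0.5238; sum H = 2.1727 bits.
RT = a + bH = 375 + 220·2.1727 = 852.99 ms.

853 ms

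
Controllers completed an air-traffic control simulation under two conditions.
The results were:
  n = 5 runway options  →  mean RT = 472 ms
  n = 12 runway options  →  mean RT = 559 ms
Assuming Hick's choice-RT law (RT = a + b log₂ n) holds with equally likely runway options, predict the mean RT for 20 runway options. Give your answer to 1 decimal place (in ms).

609.8 ms

With log₂ n on the abscissa the relation is linear; from the two conditions:
  b = (559 − 472) / (log₂ 12 − log₂ 5) = 87 / (3.5850 − 2.3219) = 68.882 ms/bit
  a = 472 − 68.882 × 2.3219 = 312.062 ms
Then RT(20) = 312.062 + 68.882 × log₂ 20 = 312.062 + 68.882 × 4.3219 ≈ 609.763 ms.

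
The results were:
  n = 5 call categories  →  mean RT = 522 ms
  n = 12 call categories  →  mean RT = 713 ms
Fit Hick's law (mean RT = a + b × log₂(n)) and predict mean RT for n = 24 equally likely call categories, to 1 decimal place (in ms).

Solve the two-equation system in a and b:
  b = (713 − 522) / (log₂ 12 − log₂ 5) = 191 / (3.5850 − 2.3219) = 151.223 ms/bit
  a = 522 − 151.223 × 2.3219 = 170.871 ms
Then RT(24) = 170.871 + 151.223 × log₂ 24 = 170.871 + 151.223 × 4.5850 ≈ 864.223 ms.

864.2 ms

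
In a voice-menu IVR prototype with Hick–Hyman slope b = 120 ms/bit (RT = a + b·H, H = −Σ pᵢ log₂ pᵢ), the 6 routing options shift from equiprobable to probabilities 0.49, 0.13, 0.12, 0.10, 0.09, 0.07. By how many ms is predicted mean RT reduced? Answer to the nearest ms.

50 ms

Equiprobable entropy H₀ = log₂ 6 = 2.5850 bits.
Skewed entropy H = −Σ pᵢ log₂ pᵢ = 2.1674 bits.
ΔRT = b·(H₀ − H) = 120 × 0.4176 = 50.11 ms.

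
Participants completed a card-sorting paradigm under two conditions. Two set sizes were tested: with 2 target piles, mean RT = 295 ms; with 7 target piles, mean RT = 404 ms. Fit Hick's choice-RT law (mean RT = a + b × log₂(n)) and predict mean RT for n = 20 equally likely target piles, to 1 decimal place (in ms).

495.3 ms

RT is linear in log₂ n, so two points fix the line:
  b = (404 − 295) / (log₂ 7 − log₂ 2) = 109 / (2.8074 − 1) = 60.309 ms/bit
  a = 295 − 60.309 × 1 = 234.691 ms
Then RT(20) = 234.691 + 60.309 × log₂ 20 = 234.691 + 60.309 × 4.3219 ≈ 495.343 ms.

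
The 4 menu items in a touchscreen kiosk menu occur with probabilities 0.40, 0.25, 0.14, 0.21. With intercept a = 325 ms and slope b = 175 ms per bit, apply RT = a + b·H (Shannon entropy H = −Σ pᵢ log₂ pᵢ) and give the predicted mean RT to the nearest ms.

657 ms

Entropy contributions −pᵢ log₂ pᵢ: 0.5288, 0.5000, 0.3971, 0.4728; sum H = 1.8987 bits.
RT = a + bH = 325 + 175·1.8987 = 657.27 ms.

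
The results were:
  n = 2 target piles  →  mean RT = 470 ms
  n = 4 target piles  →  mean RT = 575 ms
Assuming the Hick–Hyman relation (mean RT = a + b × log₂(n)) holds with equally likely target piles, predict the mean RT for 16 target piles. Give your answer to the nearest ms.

Solve the two-equation system in a and b:
  b = (575 − 470) / (log₂ 4 − log₂ 2) = 105 / (2 − 1) = 105 ms/bit
  a = 470 − 105 × 1 = 365 ms
Then RT(16) = 365 + 105 × log₂ 16 = 365 + 105 × 4 ≈ 785.000 ms.

785 ms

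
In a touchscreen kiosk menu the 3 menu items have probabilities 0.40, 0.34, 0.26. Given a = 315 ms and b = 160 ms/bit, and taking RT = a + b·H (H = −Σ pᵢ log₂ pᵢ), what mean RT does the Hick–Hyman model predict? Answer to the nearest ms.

565 ms

H = 0.40·log₂(1/0.40) + 0.34·log₂(1/0.34) + 0.26·log₂(1/0.26) = 1.5632 bits.
RT = 315 + 160 × 1.5632 = 565.12 ms.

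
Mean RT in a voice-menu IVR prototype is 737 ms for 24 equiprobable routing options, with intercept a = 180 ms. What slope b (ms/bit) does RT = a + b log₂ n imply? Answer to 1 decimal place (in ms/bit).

121.5 ms/bit

24 alternatives carry log₂ 24 = 4.5850 bits; the choice cost is 737 − 180 = 557 ms, so b = 557/4.5850 = 121.484 ms/bit.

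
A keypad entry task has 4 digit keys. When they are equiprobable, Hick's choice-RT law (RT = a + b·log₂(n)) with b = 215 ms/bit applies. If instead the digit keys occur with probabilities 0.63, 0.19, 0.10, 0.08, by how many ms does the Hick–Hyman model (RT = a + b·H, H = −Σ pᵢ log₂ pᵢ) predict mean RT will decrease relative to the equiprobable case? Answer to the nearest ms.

Equiprobable entropy H₀ = log₂ 4 = 2.0000 bits.
Skewed entropy H = −Σ pᵢ log₂ pᵢ = 1.4989 bits.
ΔRT = b·(H₀ − H) = 215 × 0.5011 = 107.74 ms.

108 ms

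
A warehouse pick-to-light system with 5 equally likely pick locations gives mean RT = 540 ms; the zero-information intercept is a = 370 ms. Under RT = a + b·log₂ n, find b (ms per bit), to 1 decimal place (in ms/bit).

73.2 ms/bit

5 alternatives carry log₂ 5 = 2.3219 bits; the choice cost is 540 − 370 = 170 ms, so b = 170/2.3219 = 73.215 ms/bit.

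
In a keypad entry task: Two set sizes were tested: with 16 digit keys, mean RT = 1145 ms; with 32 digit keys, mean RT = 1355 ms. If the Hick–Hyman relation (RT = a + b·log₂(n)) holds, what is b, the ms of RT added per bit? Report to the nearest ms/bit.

The slope on a log₂ axis is (1355 − 1145) / (5 − 4) = 210 ms/bit.

210 ms/bit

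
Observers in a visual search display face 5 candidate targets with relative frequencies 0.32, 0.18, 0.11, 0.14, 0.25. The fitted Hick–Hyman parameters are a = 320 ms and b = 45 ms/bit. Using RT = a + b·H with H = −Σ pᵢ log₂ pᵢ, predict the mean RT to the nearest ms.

420 ms

Entropy contributions −pᵢ log₂ pᵢ: 0.5260, 0.4453, 0.3503, 0.3971, 0.5000; sum H = 2.2187 bits.
RT = a + bH = 320 + 45·2.2187 = 419.84 ms.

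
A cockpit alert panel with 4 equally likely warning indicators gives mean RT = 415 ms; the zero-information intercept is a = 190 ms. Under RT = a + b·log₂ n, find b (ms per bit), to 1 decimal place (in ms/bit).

log₂(4) = 2 bits.
b = (RT − a)/log₂ n = (415 − 190) / 2 = 112.500 ms/bit.

112.5 ms/bit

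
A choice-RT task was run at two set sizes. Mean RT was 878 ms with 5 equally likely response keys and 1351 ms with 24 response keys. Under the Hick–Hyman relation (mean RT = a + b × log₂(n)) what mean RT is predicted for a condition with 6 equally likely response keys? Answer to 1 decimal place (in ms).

933.0 ms

Solve the two-equation system in a and b:
  b = (1351 − 878) / (log₂ 24 − log₂ 5) = 473 / (4.5850 − 2.3219) = 209.011 ms/bit
  a = 878 − 209.011 × 2.3219 = 392.691 ms
Then RT(6) = 392.691 + 209.011 × log₂ 6 = 392.691 + 209.011 × 2.5850 ≈ 932.977 ms.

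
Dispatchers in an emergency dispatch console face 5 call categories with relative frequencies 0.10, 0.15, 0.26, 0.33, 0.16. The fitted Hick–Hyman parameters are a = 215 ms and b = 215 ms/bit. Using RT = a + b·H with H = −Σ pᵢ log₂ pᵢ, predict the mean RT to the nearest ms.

688 ms

Entropy contributions −pᵢ log₂ pᵢ: 0.3322, 0.4105, 0.5053, 0.5278, 0.4230; sum H = 2.1989 bits.
RT = a + bH = 215 + 215·2.1989 = 687.76 ms.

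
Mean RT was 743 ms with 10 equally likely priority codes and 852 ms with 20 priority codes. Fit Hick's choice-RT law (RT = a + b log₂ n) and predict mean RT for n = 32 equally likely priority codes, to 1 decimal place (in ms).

925.9 ms

RT is linear in log₂ n, so two points fix the line:
  b = (852 − 743) / (log₂ 20 − log₂ 10) = 109 / (4.3219 − 3.3219) = 109.000 ms/bit
  a = 743 − 109.000 × 3.3219 = 380.910 ms
Then RT(32) = 380.910 + 109.000 × log₂ 32 = 380.910 + 109.000 × 5 ≈ 925.910 ms.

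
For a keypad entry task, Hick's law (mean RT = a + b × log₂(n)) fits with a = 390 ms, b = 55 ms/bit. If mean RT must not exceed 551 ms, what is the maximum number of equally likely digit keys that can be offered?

Information budget: (551 − 390)/55 = 2.9273 bits, so n ≤ 2^2.9273 = 7.607 → at most 7.

7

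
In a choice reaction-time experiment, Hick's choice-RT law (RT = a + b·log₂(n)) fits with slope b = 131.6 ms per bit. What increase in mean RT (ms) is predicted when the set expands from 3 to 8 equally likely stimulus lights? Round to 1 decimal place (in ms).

186.2 ms

ΔRT = (a + b log₂ n₂) − (a + b log₂ n₁) = b·(log₂ n₂ − log₂ n₁).
log₂(8) − log₂(3) = 3 − 1.5850 = 1.4150.
ΔRT = 131.6 × 1.4150 = 186.219 ms.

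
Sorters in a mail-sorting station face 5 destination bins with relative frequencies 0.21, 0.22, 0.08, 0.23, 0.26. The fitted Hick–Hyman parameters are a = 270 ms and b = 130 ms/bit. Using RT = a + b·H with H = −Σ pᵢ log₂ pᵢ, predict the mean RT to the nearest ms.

H = 0.21·log₂(1/0.21) + 0.22·log₂(1/0.22) + 0.08·log₂(1/0.08) + 0.23·log₂(1/0.23) + 0.26·log₂(1/0.26) = 2.2379 bits.
RT = 270 + 130 × 2.2379 = 560.92 ms.

561 ms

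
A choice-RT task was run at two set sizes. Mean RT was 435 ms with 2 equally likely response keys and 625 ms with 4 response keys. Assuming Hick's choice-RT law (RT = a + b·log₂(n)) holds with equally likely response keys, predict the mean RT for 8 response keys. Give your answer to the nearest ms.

815 ms

Fit slope and intercept:
  b = (625 − 435) / (log₂ 4 − log₂ 2) = 190 / (2 − 1) = 190 ms/bit
  a = 435 − 190 × 1 = 245 ms
Then RT(8) = 245 + 190 × log₂ 8 = 245 + 190 × 3 ≈ 815.000 ms.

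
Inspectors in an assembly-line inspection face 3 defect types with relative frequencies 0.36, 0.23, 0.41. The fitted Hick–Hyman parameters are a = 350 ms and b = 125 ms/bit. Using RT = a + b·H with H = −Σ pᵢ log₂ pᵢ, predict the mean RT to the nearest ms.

543 ms

Entropy contributions −pᵢ log₂ pᵢ: 0.5306, 0.4877, 0.5274; sum H = 1.5457 bits.
RT = a + bH = 350 + 125·1.5457 = 543.21 ms.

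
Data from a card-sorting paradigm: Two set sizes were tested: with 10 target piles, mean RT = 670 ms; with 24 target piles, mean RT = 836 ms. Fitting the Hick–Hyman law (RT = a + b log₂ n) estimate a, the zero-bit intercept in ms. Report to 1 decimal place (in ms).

233.4 ms

The slope on a log₂ axis is (836 − 670) / (4.5850 − 3.3219) = 131.430 ms/bit.
a = RT₁ − b·log₂ n₁ = 670 − 131.430 × 3.3219 = 233.401 ms.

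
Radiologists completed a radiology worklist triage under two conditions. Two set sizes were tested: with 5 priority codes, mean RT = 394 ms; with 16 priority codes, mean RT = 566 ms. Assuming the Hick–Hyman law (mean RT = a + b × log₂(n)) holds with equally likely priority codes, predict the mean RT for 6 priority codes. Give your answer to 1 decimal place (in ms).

421.0 ms

With log₂ n on the abscissa the relation is linear; from the two conditions:
  b = (566 − 394) / (log₂ 16 − log₂ 5) = 172 / (4 − 2.3219) = 102.499 ms/bit
  a = 394 − 102.499 × 2.3219 = 156.006 ms
Then RT(6) = 156.006 + 102.499 × log₂ 6 = 156.006 + 102.499 × 2.5850 ≈ 420.961 ms.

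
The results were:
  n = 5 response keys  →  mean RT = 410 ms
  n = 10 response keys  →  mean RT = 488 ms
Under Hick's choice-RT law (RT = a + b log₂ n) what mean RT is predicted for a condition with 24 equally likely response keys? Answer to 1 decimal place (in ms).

Fit slope and intercept:
  b = (488 − 410) / (log₂ 10 − log₂ 5) = 78 / (3.3219 − 2.3219) = 78.000 ms/bit
  a = 410 − 78.000 × 2.3219 = 228.890 ms
Then RT(24) = 228.890 + 78.000 × log₂ 24 = 228.890 + 78.000 × 4.5850 ≈ 586.517 ms.

586.5 ms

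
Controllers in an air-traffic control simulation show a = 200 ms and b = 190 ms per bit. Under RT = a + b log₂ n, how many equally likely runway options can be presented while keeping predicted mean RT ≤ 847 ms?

10

Set 200 + 190·log₂ n ≤ 847 → log₂ n ≤ (847 − 200)/190 = 3.4053.
So n ≤ 2^3.4053 = 10.595; the largest integer n is 10.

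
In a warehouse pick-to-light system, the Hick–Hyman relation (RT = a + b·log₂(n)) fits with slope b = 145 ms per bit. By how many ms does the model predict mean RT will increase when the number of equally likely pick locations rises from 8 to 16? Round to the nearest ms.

145 ms

Only the slope matters, since a is common to both: ΔRT = b·log₂(n₂/n₁).
log₂(16) − log₂(8) = log₂(16/8) = log₂(2) = 1.
ΔRT = 145 × 1.0000 = 145.000 ms.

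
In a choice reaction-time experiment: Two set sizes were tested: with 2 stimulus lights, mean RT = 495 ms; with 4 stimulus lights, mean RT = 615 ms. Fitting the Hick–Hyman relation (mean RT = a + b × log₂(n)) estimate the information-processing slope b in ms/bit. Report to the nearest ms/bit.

120 ms/bit

The slope on a log₂ axis is (615 − 495) / (2 − 1) = 120 ms/bit.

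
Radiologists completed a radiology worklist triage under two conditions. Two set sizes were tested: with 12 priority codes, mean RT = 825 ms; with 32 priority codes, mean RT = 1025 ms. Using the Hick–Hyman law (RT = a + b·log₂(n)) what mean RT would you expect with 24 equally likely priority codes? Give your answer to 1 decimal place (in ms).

Fit slope and intercept:
  b = (1025 − 825) / (log₂ 32 − log₂ 12) = 200 / (5 − 3.5850) = 141.339 ms/bit
  a = 825 − 141.339 × 3.5850 = 318.305 ms
Then RT(24) = 318.305 + 141.339 × log₂ 24 = 318.305 + 141.339 × 4.5850 ≈ 966.339 ms.

966.3 ms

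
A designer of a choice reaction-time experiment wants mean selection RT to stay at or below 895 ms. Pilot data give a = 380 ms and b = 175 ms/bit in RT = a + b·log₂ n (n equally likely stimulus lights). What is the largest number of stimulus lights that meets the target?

7

Information budget: (895 − 380)/175 = 2.9429 bits, so n ≤ 2^2.9429 = 7.689 → at most 7.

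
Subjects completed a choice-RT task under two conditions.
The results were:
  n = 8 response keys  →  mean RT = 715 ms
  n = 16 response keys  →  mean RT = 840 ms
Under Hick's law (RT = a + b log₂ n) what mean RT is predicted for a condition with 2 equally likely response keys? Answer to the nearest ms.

Fit slope and intercept:
  b = (840 − 715) / (log₂ 16 − log₂ 8) = 125 / (4 − 3) = 125 ms/bit
  a = 715 − 125 × 3 = 340 ms
Then RT(2) = 340 + 125 × log₂ 2 = 340 + 125 × 1 ≈ 465.000 ms.

465 ms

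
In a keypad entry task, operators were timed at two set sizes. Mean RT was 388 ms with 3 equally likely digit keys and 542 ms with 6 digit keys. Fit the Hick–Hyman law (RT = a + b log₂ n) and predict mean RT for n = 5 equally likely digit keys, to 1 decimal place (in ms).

Solve the two-equation system in a and b:
  b = (542 − 388) / (log₂ 6 − log₂ 3) = 154 / (2.5850 − 1.5850) = 154.000 ms/bit
  a = 388 − 154.000 × 1.5850 = 143.916 ms
Then RT(5) = 143.916 + 154.000 × log₂ 5 = 143.916 + 154.000 × 2.3219 ≈ 501.493 ms.

501.5 ms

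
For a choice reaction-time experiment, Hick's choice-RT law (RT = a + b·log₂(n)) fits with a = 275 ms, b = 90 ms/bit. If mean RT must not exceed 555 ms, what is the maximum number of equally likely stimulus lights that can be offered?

90·log₂ n ≤ 555 − 275 = 280, giving log₂ n ≤ 3.1111 and n ≤ 8.640. The largest whole number is 8.

8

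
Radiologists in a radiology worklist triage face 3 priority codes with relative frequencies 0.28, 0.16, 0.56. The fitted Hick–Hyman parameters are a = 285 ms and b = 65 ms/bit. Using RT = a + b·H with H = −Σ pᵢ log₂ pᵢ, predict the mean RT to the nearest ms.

H = 0.28·log₂(1/0.28) + 0.16·log₂(1/0.16) + 0.56·log₂(1/0.56) = 1.4057 bits.
RT = 285 + 65 × 1.4057 = 376.37 ms.

376 ms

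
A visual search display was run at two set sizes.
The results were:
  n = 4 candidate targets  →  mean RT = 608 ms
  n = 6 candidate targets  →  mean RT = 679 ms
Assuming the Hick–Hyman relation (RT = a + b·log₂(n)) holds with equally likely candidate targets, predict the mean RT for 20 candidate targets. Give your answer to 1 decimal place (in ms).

RT is linear in log₂ n, so two points fix the line:
  b = (679 − 608) / (log₂ 6 − log₂ 4) = 71 / (2.5850 − 2) = 121.375 ms/bit
  a = 608 − 121.375 × 2 = 365.249 ms
Then RT(20) = 365.249 + 121.375 × log₂ 20 = 365.249 + 121.375 × 4.3219 ≈ 889.825 ms.

889.8 ms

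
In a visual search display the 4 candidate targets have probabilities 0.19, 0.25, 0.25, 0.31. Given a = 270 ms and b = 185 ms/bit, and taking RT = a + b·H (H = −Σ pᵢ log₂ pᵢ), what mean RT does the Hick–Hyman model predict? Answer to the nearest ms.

H = 0.19·log₂(1/0.19) + 0.25·log₂(1/0.25) + 0.25·log₂(1/0.25) + 0.31·log₂(1/0.31) = 1.9790 bits.
RT = 270 + 185 × 1.9790 = 636.12 ms.

636 ms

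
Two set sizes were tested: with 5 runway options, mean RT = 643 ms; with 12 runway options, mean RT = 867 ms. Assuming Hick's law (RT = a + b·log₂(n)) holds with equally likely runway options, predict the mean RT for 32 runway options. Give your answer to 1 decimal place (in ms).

RT is linear in log₂ n, so two points fix the line:
  b = (867 − 643) / (log₂ 12 − log₂ 5) = 224 / (3.5850 − 2.3219) = 177.351 ms/bit
  a = 643 − 177.351 × 2.3219 = 231.204 ms
Then RT(32) = 231.204 + 177.351 × log₂ 32 = 231.204 + 177.351 × 5 ≈ 1117.958 ms.

1118.0 ms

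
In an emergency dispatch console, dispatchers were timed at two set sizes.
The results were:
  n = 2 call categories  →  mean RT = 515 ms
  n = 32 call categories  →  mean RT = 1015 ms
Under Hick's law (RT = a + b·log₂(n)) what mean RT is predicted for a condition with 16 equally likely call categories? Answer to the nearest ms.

890 ms

With log₂ n on the abscissa the relation is linear; from the two conditions:
  b = (1015 − 515) / (log₂ 32 − log₂ 2) = 500 / (5 − 1) = 125 ms/bit
  a = 515 − 125 × 1 = 390 ms
Then RT(16) = 390 + 125 × log₂ 16 = 390 + 125 × 4 ≈ 890.000 ms.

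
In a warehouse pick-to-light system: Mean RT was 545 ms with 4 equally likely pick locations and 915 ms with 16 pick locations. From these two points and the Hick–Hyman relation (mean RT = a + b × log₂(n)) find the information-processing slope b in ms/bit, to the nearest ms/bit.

b = (RT₂ − RT₁)/(log₂ n₂ − log₂ n₁) = (915 − 545)/(4 − 2) = 185 ms/bit.

185 ms/bit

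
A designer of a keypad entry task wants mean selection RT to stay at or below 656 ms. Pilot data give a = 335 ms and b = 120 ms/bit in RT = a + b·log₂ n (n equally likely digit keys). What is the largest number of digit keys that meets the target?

Set 335 + 120·log₂ n ≤ 656 → log₂ n ≤ (656 − 335)/120 = 2.6750.
So n ≤ 2^2.6750 = 6.386; the largest integer n is 6.

6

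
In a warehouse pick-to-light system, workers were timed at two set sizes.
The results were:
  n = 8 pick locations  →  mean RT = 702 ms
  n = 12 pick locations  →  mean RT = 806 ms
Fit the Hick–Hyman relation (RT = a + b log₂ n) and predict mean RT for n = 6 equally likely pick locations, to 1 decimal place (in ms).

Fit slope and intercept:
  b = (806 − 702) / (log₂ 12 − log₂ 8) = 104 / (3.5850 − 3) = 177.789 ms/bit
  a = 702 − 177.789 × 3 = 168.632 ms
Then RT(6) = 168.632 + 177.789 × log₂ 6 = 168.632 + 177.789 × 2.5850 ≈ 628.211 ms.

628.2 ms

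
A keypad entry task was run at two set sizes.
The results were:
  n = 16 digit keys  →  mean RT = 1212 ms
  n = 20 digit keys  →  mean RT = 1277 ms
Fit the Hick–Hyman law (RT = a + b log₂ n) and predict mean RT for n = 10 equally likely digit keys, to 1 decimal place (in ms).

With log₂ n on the abscissa the relation is linear; from the two conditions:
  b = (1277 − 1212) / (log₂ 20 − log₂ 16) = 65 / (4.3219 − 4) = 201.908 ms/bit
  a = 1212 − 201.908 × 4 = 404.366 ms
Then RT(10) = 404.366 + 201.908 × log₂ 10 = 404.366 + 201.908 × 3.3219 ≈ 1075.092 ms.

1075.1 ms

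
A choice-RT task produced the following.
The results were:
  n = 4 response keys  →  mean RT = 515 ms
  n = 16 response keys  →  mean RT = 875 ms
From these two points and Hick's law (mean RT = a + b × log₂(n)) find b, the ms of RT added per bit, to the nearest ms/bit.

Slope: b = (875 − 515) / (log₂ 16 − log₂ 4) = 360/2.0000 = 180 ms/bit.

180 ms/bit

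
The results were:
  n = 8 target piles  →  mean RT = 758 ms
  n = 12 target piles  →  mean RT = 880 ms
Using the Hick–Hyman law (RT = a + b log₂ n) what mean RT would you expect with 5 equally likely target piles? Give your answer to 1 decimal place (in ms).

616.6 ms

RT is linear in log₂ n, so two points fix the line:
  b = (880 − 758) / (log₂ 12 − log₂ 8) = 122 / (3.5850 − 3) = 208.560 ms/bit
  a = 758 − 208.560 × 3 = 132.319 ms
Then RT(5) = 132.319 + 208.560 × log₂ 5 = 132.319 + 208.560 × 2.3219 ≈ 616.581 ms.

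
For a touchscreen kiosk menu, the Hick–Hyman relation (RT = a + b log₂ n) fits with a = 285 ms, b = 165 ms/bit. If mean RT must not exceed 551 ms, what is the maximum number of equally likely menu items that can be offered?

Set 285 + 165·log₂ n ≤ 551 → log₂ n ≤ (551 − 285)/165 = 1.6121.
So n ≤ 2^1.6121 = 3.057; the largest integer n is 3.

3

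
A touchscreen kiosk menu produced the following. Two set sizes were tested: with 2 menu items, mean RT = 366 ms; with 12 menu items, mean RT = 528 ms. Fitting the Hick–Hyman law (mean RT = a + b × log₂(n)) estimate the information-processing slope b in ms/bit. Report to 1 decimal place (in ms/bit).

The slope on a log₂ axis is (528 − 366) / (3.5850 − 1) = 62.670 ms/bit.

62.7 ms/bit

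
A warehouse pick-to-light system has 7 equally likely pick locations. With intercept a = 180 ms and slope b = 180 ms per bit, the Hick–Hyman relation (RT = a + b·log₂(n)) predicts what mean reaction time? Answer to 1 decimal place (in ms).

log₂(7) = 2.8074 bits, so RT = 180 + 180 × 2.8074 ≈ 685.324 ms.

685.3 ms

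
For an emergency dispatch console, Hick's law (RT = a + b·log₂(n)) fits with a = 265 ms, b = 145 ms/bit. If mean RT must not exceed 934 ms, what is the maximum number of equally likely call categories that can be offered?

145·log₂ n ≤ 934 − 265 = 669, giving log₂ n ≤ 4.6138 and n ≤ 24.484. The largest whole number is 24.

24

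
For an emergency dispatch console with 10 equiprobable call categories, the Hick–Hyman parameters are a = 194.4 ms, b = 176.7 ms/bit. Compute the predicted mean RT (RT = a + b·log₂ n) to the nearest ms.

log₂(10) = 3.3219 bits, so RT = 194.4 + 176.7 × 3.3219 ≈ 781.385 ms.

781 ms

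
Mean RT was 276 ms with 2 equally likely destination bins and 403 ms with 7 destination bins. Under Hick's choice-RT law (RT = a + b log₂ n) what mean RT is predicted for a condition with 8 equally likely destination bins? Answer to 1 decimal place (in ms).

416.5 ms

Fit slope and intercept:
  b = (403 − 276) / (log₂ 7 − log₂ 2) = 127 / (2.8074 − 1) = 70.268 ms/bit
  a = 276 − 70.268 × 1 = 205.732 ms
Then RT(8) = 205.732 + 70.268 × log₂ 8 = 205.732 + 70.268 × 3 ≈ 416.537 ms.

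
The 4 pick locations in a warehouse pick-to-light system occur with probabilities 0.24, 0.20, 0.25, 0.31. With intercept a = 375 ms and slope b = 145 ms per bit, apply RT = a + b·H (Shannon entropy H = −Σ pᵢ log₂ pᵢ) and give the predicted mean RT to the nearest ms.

H = 0.24·log₂(1/0.24) + 0.20·log₂(1/0.20) + 0.25·log₂(1/0.25) + 0.31·log₂(1/0.31) = 1.9823 bits.
RT = 375 + 145 × 1.9823 = 662.44 ms.

662 ms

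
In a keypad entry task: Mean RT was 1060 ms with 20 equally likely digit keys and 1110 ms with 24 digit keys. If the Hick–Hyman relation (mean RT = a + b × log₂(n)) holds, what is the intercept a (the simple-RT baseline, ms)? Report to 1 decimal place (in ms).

238.4 ms

The slope on a log₂ axis is (1110 − 1060) / (4.5850 − 4.3219) = 190.089 ms/bit.
Intercept: a = 1060 − 190.089·log₂(20) = 238.448 ms.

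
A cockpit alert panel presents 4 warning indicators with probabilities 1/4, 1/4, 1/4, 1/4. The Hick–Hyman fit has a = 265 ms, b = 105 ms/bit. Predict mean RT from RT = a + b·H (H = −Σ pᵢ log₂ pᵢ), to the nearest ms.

Each term −pᵢ log₂ pᵢ: 0.25·2 + 0.25·2 + 0.25·2 + 0.25·2; summed, H = 2.000 bits.
Mean RT = a + bH = 265 + 105·2.000 = 475.00 ms.

475 ms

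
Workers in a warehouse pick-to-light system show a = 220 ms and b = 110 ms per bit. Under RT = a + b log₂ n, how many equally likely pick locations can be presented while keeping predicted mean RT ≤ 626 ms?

12

Set 220 + 110·log₂ n ≤ 626 → log₂ n ≤ (626 − 220)/110 = 3.6909.
So n ≤ 2^3.6909 = 12.914; the largest integer n is 12.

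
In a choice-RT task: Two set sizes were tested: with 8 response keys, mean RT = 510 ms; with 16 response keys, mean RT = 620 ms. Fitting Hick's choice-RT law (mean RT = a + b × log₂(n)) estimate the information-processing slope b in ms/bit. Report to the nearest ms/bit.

Slope: b = (620 − 510) / (log₂ 16 − log₂ 8) = 110/1.0000 = 110 ms/bit.

110 ms/bit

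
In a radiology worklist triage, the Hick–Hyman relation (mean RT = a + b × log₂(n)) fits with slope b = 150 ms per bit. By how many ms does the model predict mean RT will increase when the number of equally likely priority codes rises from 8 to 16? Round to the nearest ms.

ΔRT = (a + b log₂ n₂) − (a + b log₂ n₁) = b·(log₂ n₂ − log₂ n₁).
log₂(16) − log₂(8) = log₂(16/8) = log₂(2) = 1.
ΔRT = 150 × 1.0000 = 150.000 ms.

150 ms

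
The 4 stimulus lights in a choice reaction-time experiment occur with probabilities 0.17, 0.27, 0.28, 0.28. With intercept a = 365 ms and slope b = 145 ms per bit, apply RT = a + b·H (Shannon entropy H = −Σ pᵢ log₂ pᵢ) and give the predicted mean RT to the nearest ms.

H = 0.17·log₂(1/0.17) + 0.27·log₂(1/0.27) + 0.28·log₂(1/0.28) + 0.28·log₂(1/0.28) = 1.9730 bits.
RT = 365 + 145 × 1.9730 = 651.09 ms.

651 ms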